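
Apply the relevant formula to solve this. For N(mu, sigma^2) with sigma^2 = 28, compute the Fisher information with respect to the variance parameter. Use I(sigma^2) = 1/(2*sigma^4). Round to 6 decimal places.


Fisher information for variance: I(sigma^2) = 1/(2*sigma^4).
sigma^2 = 28, so sigma^4 = 784.
I = 1/(2*784) = 1/1568 = 0.000638

0.000638


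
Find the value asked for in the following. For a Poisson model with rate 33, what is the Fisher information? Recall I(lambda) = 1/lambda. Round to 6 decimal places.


Fisher information for Poisson: I(lambda) = 1/lambda.
lambda = 33.
I(lambda) = 1/33 = 0.030303

0.030303


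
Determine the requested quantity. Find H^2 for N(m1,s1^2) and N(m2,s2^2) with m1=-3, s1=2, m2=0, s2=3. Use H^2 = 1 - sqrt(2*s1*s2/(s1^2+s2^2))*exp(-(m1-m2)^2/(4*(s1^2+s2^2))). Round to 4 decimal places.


Squared Hellinger distance for Gaussians:
H^2 = 1 - sqrt(2*s1*s2/(s1^2+s2^2)) * exp(-(m1-m2)^2/(4*(s1^2+s2^2))).
s1^2 = 4, s2^2 = 9, s1^2+s2^2 = 13.
sqrt(2*2*3/(13)) = 0.960769.
(m1-m2)^2 = (-3)^2 = 9.
exp(-9/(4*13)) = exp(-0.173077) = 0.841073.
H^2 = 1 - 0.960769*0.841073 = 0.1919

0.1919


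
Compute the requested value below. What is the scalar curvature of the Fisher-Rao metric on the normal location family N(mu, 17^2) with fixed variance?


This family has a single free parameter, so its statistical manifold
is 1-dimensional. The Riemann curvature tensor of any 1-dimensional
Riemannian manifold vanishes identically, so R = 0.

0


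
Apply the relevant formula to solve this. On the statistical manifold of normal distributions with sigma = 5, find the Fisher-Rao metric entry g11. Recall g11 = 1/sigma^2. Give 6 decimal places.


For the 2-parameter normal family, the Fisher metric has:
  g11 = 1/sigma^2, g22 = 2/sigma^2.
sigma = 5, sigma^2 = 25.
g11 = 0.040000

0.040000


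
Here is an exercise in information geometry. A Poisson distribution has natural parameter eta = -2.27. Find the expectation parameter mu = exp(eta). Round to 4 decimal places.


Expectation parameter for Poisson exponential family:
mu = exp(eta).
eta = -2.27.
mu = exp(-2.27) = 0.1033

0.1033


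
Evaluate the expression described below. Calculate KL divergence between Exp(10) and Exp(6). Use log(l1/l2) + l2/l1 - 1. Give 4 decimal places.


KL divergence for exponential family:
KL = log(l1/l2) + l2/l1 - 1.
log(10/6) = 0.510826.
6/10 = 0.6.
KL = 0.510826 + 0.6 - 1 = 0.1108

0.1108


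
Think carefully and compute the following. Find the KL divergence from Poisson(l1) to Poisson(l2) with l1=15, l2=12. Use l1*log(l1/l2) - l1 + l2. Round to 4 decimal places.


KL divergence for Poisson:
KL = l1*log(l1/l2) - l1 + l2.
l1 = 15, l2 = 12.
log(15/12) = 0.223144.
l1*log(l1/l2) = 15 * 0.223144 = 3.347153.
KL = 3.347153 - 15 + 12 = 0.3472

0.3472


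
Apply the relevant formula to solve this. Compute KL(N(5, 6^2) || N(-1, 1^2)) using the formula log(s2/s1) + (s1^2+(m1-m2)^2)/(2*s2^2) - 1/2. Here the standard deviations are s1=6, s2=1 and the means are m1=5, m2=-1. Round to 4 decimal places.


KL divergence between normal distributions:
KL = log(s2/s1) + (s1^2 + (m1-m2)^2)/(2*s2^2) - 1/2.
log(1/6) = -1.791759.
(6^2 + (5--1)^2)/(2*1^2) = (36 + 36)/2 = 36.0.
KL = -1.791759 + 36.0 - 0.5 = 33.7082

33.7082


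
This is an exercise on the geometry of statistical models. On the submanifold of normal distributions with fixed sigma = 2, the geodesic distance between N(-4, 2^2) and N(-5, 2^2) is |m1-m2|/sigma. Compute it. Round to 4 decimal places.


On the fixed-variance normal subfamily, geodesic distance = |m1-m2|/sigma.
|-4 - -5| = 1.
sigma = 2.
d = 1/2 = 0.5000

0.5000


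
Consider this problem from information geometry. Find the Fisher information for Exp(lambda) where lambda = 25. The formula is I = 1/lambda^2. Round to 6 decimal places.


Fisher information for exponential: I(lambda) = 1/lambda^2.
lambda = 25, lambda^2 = 625.
I = 1/625 = 0.001600

0.001600


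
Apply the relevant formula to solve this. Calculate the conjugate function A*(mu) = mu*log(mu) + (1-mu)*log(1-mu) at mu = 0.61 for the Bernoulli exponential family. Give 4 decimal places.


Legendre transform for Bernoulli:
A*(mu) = mu*log(mu) + (1-mu)*log(1-mu).
mu = 0.61, 1-mu = 0.39.
mu*log(mu) = 0.61*log(0.61) = -0.301521.
(1-mu)*log(1-mu) = 0.39*log(0.39) = -0.367227.
A* = -0.301521 + -0.367227 = -0.6687

-0.6687


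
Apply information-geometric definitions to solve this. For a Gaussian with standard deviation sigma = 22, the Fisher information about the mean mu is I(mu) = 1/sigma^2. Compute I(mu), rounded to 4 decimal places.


The Fisher information for the mean of a normal distribution is I(mu) = 1/sigma^2.
sigma = 22, so sigma^2 = 484.
I(mu) = 1/484 = 0.0021

0.0021


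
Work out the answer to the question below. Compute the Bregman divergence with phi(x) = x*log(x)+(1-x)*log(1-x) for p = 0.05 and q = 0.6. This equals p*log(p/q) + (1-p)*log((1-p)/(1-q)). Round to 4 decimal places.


Bregman divergence with negative entropy generator:
D = p*log(p/q) + (1-p)*log((1-p)/(1-q)).
p = 0.05, q = 0.6.
p*log(p/q) = 0.05*log(0.05/0.6) = -0.124245.
(1-p)*log((1-p)/(1-q)) = 0.95*log(0.95/0.4) = 0.821748.
D = -0.124245 + 0.821748 = 0.6975

0.6975


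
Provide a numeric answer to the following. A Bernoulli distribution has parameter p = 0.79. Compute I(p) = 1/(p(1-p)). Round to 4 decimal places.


For Bernoulli(p), Fisher information is I(p) = 1/(p*(1-p)).
p = 0.79, 1-p = 0.21.
p*(1-p) = 0.1659.
I(p) = 1/0.1659 = 6.0277

6.0277


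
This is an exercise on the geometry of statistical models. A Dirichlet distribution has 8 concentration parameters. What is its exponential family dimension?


Exponential family dimension calculation:
Dirichlet with 8 components has 8 natural parameters.

8


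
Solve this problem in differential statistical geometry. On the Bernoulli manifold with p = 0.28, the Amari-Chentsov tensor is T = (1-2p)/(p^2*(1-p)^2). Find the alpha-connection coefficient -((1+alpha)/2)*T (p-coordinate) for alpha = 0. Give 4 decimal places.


Skewness (Amari-Chentsov) tensor: T = (1-2p)/(p^2*(1-p)^2).
p = 0.28, 1-2p = 0.44, p^2 = 0.0784, (1-p)^2 = 0.5184.
T = 0.44/(0.0784 * 0.5184) = 10.82609.
In the p-coordinate, Gamma^(alpha) = Gamma^(0) - (alpha/2)*T with Gamma^(0) = (1/2)*g'(p) = -T/2,
so Gamma^(alpha) = -((1+alpha)/2)*T.
alpha = 0, -(1+alpha)/2 = -0.5.
Gamma = -0.5 * 10.82609 = -5.4130

-5.4130


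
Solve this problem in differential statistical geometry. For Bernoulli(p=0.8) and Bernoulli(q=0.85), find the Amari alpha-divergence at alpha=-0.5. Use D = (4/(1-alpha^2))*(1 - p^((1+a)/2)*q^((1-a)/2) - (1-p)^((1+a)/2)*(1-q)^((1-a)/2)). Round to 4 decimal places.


Amari alpha-divergence:
D = (4/(1-alpha^2))*(1 - p^((1+a)/2)*q^((1-a)/2) - (1-p)^((1+a)/2)*(1-q)^((1-a)/2)).
alpha = -0.5, p = 0.8, q = 0.85.
e1 = (1+alpha)/2 = 0.25, e2 = (1-alpha)/2 = 0.75.
t1 = p^e1 * q^e2 = 0.8^0.25 * 0.85^0.75 = 0.837214.
t2 = (1-p)^e1 * (1-q)^e2 = 0.2^0.25 * 0.15^0.75 = 0.161185.
4/(1-alpha^2) = 5.333333.
D = 5.333333*(1 - 0.837214 - 0.161185) = 0.0085

0.0085


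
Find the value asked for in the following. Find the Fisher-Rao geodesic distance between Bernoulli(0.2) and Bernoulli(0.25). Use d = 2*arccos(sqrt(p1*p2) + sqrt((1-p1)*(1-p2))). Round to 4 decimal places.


Geodesic distance on Bernoulli manifold:
d(p1,p2) = 2*arccos(sqrt(p1*p2) + sqrt((1-p1)*(1-p2))).
sqrt(p1*p2) = sqrt(0.2*0.25) = 0.223607.
sqrt((1-p1)*(1-p2)) = sqrt(0.8*0.75) = 0.774597.
arg = 0.223607 + 0.774597 = 0.998203.
d = 2*arccos(0.998203) = 0.1199

0.1199


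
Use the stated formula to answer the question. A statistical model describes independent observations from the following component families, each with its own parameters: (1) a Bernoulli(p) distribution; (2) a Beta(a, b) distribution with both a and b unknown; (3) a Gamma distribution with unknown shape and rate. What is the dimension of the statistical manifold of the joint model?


The dimension of a statistical manifold equals the number of free
(independent) real parameters of the model. For a product of independent
blocks the parameter counts add.
- Bernoulli (p): 1.
- Beta (a, b): 2.
- Gamma (shape, rate): 2.
Total = 1 + 2 + 2 = 5.
Dimension = 5

5


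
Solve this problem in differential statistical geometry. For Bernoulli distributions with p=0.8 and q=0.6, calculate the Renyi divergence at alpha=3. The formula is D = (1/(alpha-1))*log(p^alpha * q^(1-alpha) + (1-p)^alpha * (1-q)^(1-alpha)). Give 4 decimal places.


Renyi divergence of order alpha between Bernoulli distributions:
D = (1/(alpha-1))*log(p^alpha * q^(1-alpha) + (1-p)^alpha * (1-q)^(1-alpha)).
alpha = 3, p = 0.8, q = 0.6.
p^alpha * q^(1-alpha) = 0.8^3 * 0.6^-2 = 1.422222.
(1-p)^alpha * (1-q)^(1-alpha) = 0.2^3 * 0.4^-2 = 0.05.
sum = 1.422222 + 0.05 = 1.472222.
D = (1/2)*log(1.472222) = 0.1934

0.1934


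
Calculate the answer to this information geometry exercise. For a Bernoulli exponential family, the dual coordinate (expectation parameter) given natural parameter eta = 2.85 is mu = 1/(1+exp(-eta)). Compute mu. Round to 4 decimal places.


Dual coordinate (expectation parameter) for Bernoulli:
mu = 1/(1+exp(-eta)).
eta = 2.85.
exp(-eta) = exp(-2.85) = 0.057844.
mu = 1/(1+0.057844) = 0.9453

0.9453


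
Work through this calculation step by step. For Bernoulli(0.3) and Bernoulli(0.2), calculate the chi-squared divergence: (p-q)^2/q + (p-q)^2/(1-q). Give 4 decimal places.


Chi-squared divergence between Bernoulli distributions:
chi^2 = (p-q)^2/q + (p-q)^2/(1-q).
p = 0.3, q = 0.2, p-q = 0.1.
(p-q)^2 = 0.01.
term1 = 0.01/0.2 = 0.05.
term2 = 0.01/0.8 = 0.0125.
chi^2 = 0.05 + 0.0125 = 0.0625

0.0625


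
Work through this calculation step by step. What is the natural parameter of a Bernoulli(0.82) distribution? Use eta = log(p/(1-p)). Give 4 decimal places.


Natural parameter for Bernoulli: eta = log(p/(1-p)).
p = 0.82, 1-p = 0.18.
p/(1-p) = 4.555556.
eta = log(4.555556) = 1.5163

1.5163


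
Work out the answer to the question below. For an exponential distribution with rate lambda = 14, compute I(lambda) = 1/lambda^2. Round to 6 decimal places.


Fisher information for exponential: I(lambda) = 1/lambda^2.
lambda = 14, lambda^2 = 196.
I = 1/196 = 0.005102

0.005102


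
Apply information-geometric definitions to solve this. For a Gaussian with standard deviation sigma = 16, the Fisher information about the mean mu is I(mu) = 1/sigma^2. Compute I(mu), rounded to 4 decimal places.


The Fisher information for the mean of a normal distribution is I(mu) = 1/sigma^2.
sigma = 16, so sigma^2 = 256.
I(mu) = 1/256 = 0.0039

0.0039


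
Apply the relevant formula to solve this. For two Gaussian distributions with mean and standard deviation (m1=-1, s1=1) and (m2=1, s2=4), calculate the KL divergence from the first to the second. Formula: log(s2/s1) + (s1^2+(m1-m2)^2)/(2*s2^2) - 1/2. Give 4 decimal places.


KL divergence between normal distributions:
KL = log(s2/s1) + (s1^2 + (m1-m2)^2)/(2*s2^2) - 1/2.
log(4/1) = 1.386294.
(1^2 + (-1-1)^2)/(2*4^2) = (1 + 4)/32 = 0.15625.
KL = 1.386294 + 0.15625 - 0.5 = 1.0425

1.0425


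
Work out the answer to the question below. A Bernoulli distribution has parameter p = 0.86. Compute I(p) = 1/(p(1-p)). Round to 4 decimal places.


For Bernoulli(p), Fisher information is I(p) = 1/(p*(1-p)).
p = 0.86, 1-p = 0.14.
p*(1-p) = 0.1204.
I(p) = 1/0.1204 = 8.3056

8.3056


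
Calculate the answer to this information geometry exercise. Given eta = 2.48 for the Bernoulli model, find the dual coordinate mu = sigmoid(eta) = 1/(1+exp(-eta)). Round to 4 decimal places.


Dual coordinate (expectation parameter) for Bernoulli:
mu = 1/(1+exp(-eta)).
eta = 2.48.
exp(-eta) = exp(-2.48) = 0.083743.
mu = 1/(1+0.083743) = 0.9227

0.9227


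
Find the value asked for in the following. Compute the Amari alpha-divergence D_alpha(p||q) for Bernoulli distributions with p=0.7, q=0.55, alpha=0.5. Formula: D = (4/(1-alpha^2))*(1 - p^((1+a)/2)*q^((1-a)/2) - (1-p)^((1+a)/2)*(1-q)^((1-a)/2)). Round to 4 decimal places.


Amari alpha-divergence:
D = (4/(1-alpha^2))*(1 - p^((1+a)/2)*q^((1-a)/2) - (1-p)^((1+a)/2)*(1-q)^((1-a)/2)).
alpha = 0.5, p = 0.7, q = 0.55.
e1 = (1+alpha)/2 = 0.75, e2 = (1-alpha)/2 = 0.25.
t1 = p^e1 * q^e2 = 0.7^0.75 * 0.55^0.25 = 0.659044.
t2 = (1-p)^e1 * (1-q)^e2 = 0.3^0.75 * 0.45^0.25 = 0.332005.
4/(1-alpha^2) = 5.333333.
D = 5.333333*(1 - 0.659044 - 0.332005) = 0.0477

0.0477


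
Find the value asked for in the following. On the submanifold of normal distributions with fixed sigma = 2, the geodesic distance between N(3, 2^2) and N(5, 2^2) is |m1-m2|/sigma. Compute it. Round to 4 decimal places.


On the fixed-variance normal subfamily, geodesic distance = |m1-m2|/sigma.
|3 - 5| = 2.
sigma = 2.
d = 2/2 = 1.0000

1.0000


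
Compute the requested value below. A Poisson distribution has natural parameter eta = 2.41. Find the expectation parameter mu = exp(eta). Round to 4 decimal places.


Expectation parameter for Poisson exponential family:
mu = exp(eta).
eta = 2.41.
mu = exp(2.41) = 11.1340

11.1340


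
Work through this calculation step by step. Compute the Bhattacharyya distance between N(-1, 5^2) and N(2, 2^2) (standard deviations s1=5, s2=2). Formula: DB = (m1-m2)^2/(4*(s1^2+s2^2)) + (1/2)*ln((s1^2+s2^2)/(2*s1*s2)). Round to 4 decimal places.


Bhattacharyya distance between two Gaussians:
DB = (m1-m2)^2/(4*(s1^2+s2^2)) + (1/2)*ln((s1^2+s2^2)/(2*s1*s2)).
(m1-m2)^2 = (-3)^2 = 9.
s1^2+s2^2 = 25 + 4 = 29.
term1 = 9/116 = 0.077586.
term2 = 0.5*ln(29/20.0) = 0.185782.
DB = 0.077586 + 0.185782 = 0.2634

0.2634


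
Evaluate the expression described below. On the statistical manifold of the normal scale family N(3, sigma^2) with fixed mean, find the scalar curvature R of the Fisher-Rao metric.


This family has a single free parameter, so its statistical manifold
is 1-dimensional. The Riemann curvature tensor of any 1-dimensional
Riemannian manifold vanishes identically, so R = 0.

0


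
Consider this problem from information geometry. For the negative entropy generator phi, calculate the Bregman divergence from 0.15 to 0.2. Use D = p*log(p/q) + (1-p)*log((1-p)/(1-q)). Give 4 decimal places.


Bregman divergence with negative entropy generator:
D = p*log(p/q) + (1-p)*log((1-p)/(1-q)).
p = 0.15, q = 0.2.
p*log(p/q) = 0.15*log(0.15/0.2) = -0.043152.
(1-p)*log((1-p)/(1-q)) = 0.85*log(0.85/0.8) = 0.051531.
D = -0.043152 + 0.051531 = 0.0084

0.0084


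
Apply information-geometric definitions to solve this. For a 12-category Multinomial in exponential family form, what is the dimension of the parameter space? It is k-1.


Exponential family dimension calculation:
For Multinomial with k=12 categories, dim = k-1 = 11.

11


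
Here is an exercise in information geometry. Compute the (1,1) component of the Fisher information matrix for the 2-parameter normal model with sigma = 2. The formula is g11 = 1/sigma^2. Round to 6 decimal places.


For the 2-parameter normal family, the Fisher metric has:
  g11 = 1/sigma^2, g22 = 2/sigma^2.
sigma = 2, sigma^2 = 4.
g11 = 0.250000

0.250000


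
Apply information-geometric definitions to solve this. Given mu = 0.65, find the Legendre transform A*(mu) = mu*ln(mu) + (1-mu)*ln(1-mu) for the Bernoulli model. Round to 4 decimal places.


Legendre transform for Bernoulli:
A*(mu) = mu*log(mu) + (1-mu)*log(1-mu).
mu = 0.65, 1-mu = 0.35.
mu*log(mu) = 0.65*log(0.65) = -0.280009.
(1-mu)*log(1-mu) = 0.35*log(0.35) = -0.367438.
A* = -0.280009 + -0.367438 = -0.6474

-0.6474


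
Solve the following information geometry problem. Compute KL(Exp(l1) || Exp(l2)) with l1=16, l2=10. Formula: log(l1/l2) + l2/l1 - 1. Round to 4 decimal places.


KL divergence for exponential family:
KL = log(l1/l2) + l2/l1 - 1.
log(16/10) = 0.470004.
10/16 = 0.625.
KL = 0.470004 + 0.625 - 1 = 0.0950

0.0950


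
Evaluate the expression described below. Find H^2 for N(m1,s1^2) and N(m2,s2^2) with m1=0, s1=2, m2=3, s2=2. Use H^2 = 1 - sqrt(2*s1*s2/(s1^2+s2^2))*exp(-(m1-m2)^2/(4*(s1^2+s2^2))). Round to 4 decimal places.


Squared Hellinger distance for Gaussians:
H^2 = 1 - sqrt(2*s1*s2/(s1^2+s2^2)) * exp(-(m1-m2)^2/(4*(s1^2+s2^2))).
s1^2 = 4, s2^2 = 4, s1^2+s2^2 = 8.
sqrt(2*2*2/(8)) = 1.0.
(m1-m2)^2 = (-3)^2 = 9.
exp(-9/(4*8)) = exp(-0.28125) = 0.75484.
H^2 = 1 - 1.0*0.75484 = 0.2452

0.2452


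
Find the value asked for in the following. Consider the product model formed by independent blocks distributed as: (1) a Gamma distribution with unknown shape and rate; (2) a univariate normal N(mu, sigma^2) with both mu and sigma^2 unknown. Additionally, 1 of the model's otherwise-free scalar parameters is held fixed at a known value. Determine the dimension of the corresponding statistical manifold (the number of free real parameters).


The dimension of a statistical manifold equals the number of free
(independent) real parameters of the model. For a product of independent
blocks the parameter counts add.
- Gamma (shape, rate): 2.
- normal (mu, sigma^2): 2.
Total = 2 + 2 = 4.
1 parameter(s) fixed at known values: 4 - 1 = 3.
Dimension = 3

3


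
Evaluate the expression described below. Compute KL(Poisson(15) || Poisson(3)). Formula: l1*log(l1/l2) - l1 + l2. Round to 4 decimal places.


KL divergence for Poisson:
KL = l1*log(l1/l2) - l1 + l2.
l1 = 15, l2 = 3.
log(15/3) = 1.609438.
l1*log(l1/l2) = 15 * 1.609438 = 24.141569.
KL = 24.141569 - 15 + 3 = 12.1416

12.1416


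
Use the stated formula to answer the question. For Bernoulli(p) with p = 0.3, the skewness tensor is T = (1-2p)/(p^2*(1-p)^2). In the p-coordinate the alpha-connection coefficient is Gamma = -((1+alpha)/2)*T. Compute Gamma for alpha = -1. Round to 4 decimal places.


Skewness (Amari-Chentsov) tensor: T = (1-2p)/(p^2*(1-p)^2).
p = 0.3, 1-2p = 0.4, p^2 = 0.09, (1-p)^2 = 0.49.
T = 0.4/(0.09 * 0.49) = 9.070295.
In the p-coordinate, Gamma^(alpha) = Gamma^(0) - (alpha/2)*T with Gamma^(0) = (1/2)*g'(p) = -T/2,
so Gamma^(alpha) = -((1+alpha)/2)*T.
alpha = -1, -(1+alpha)/2 = 0.0.
Gamma = 0.0 * 9.070295 = 0.0000

0.0000


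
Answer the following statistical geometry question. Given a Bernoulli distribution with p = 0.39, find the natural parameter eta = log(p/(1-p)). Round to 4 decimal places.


Natural parameter for Bernoulli: eta = log(p/(1-p)).
p = 0.39, 1-p = 0.61.
p/(1-p) = 0.639344.
eta = log(0.639344) = -0.4473

-0.4473


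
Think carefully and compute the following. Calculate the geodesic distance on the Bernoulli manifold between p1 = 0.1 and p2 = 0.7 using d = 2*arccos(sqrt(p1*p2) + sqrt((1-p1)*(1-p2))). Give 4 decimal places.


Geodesic distance on Bernoulli manifold:
d(p1,p2) = 2*arccos(sqrt(p1*p2) + sqrt((1-p1)*(1-p2))).
sqrt(p1*p2) = sqrt(0.1*0.7) = 0.264575.
sqrt((1-p1)*(1-p2)) = sqrt(0.9*0.3) = 0.519615.
arg = 0.264575 + 0.519615 = 0.78419.
d = 2*arccos(0.78419) = 1.3388

1.3388


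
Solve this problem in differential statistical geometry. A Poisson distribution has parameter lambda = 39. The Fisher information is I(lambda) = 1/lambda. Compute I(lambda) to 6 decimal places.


Fisher information for Poisson: I(lambda) = 1/lambda.
lambda = 39.
I(lambda) = 1/39 = 0.025641

0.025641


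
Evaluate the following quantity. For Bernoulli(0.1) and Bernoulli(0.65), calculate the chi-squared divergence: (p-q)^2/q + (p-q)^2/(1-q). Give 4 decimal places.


Chi-squared divergence between Bernoulli distributions:
chi^2 = (p-q)^2/q + (p-q)^2/(1-q).
p = 0.1, q = 0.65, p-q = -0.55.
(p-q)^2 = 0.3025.
term1 = 0.3025/0.65 = 0.465385.
term2 = 0.3025/0.35 = 0.864286.
chi^2 = 0.465385 + 0.864286 = 1.3297

1.3297


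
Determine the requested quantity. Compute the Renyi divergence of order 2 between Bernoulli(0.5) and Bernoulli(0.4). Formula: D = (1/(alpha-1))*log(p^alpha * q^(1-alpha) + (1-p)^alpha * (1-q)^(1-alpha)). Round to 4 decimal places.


Renyi divergence of order alpha between Bernoulli distributions:
D = (1/(alpha-1))*log(p^alpha * q^(1-alpha) + (1-p)^alpha * (1-q)^(1-alpha)).
alpha = 2, p = 0.5, q = 0.4.
p^alpha * q^(1-alpha) = 0.5^2 * 0.4^-1 = 0.625.
(1-p)^alpha * (1-q)^(1-alpha) = 0.5^2 * 0.6^-1 = 0.416667.
sum = 0.625 + 0.416667 = 1.041667.
D = (1/1)*log(1.041667) = 0.0408

0.0408


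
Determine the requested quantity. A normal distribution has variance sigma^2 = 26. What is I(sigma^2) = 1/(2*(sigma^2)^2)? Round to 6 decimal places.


Fisher information for variance: I(sigma^2) = 1/(2*sigma^4).
sigma^2 = 26, so sigma^4 = 676.
I = 1/(2*676) = 1/1352 = 0.000740

0.000740


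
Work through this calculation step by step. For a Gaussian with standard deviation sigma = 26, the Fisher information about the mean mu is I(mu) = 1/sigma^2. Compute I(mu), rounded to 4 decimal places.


The Fisher information for the mean of a normal distribution is I(mu) = 1/sigma^2.
sigma = 26, so sigma^2 = 676.
I(mu) = 1/676 = 0.0015

0.0015


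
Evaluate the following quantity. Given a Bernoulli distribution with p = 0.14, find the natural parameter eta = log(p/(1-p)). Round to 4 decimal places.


Natural parameter for Bernoulli: eta = log(p/(1-p)).
p = 0.14, 1-p = 0.86.
p/(1-p) = 0.162791.
eta = log(0.162791) = -1.8153

-1.8153


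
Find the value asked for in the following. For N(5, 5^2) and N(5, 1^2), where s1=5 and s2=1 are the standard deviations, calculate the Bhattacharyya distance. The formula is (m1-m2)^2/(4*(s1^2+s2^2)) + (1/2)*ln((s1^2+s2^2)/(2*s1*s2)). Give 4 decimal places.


Bhattacharyya distance between two Gaussians:
DB = (m1-m2)^2/(4*(s1^2+s2^2)) + (1/2)*ln((s1^2+s2^2)/(2*s1*s2)).
(m1-m2)^2 = (0)^2 = 0.
s1^2+s2^2 = 25 + 1 = 26.
term1 = 0/104 = 0.0.
term2 = 0.5*ln(26/10.0) = 0.477756.
DB = 0.0 + 0.477756 = 0.4778

0.4778


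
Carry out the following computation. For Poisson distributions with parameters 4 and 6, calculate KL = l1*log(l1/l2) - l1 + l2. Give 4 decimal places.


KL divergence for Poisson:
KL = l1*log(l1/l2) - l1 + l2.
l1 = 4, l2 = 6.
log(4/6) = -0.405465.
l1*log(l1/l2) = 4 * -0.405465 = -1.62186.
KL = -1.62186 - 4 + 6 = 0.3781

0.3781


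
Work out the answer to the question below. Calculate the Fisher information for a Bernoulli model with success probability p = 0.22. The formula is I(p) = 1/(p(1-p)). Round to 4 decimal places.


For Bernoulli(p), Fisher information is I(p) = 1/(p*(1-p)).
p = 0.22, 1-p = 0.78.
p*(1-p) = 0.1716.
I(p) = 1/0.1716 = 5.8275

5.8275


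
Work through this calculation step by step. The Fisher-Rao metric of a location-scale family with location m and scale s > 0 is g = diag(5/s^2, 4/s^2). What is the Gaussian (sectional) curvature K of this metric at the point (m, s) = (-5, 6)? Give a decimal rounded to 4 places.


The metric has the form g = (A dm^2 + B ds^2)/s^2 with A = 5, B = 4.
Substitute u = sqrt(A/B)*m: g = B*(du^2 + ds^2)/s^2, i.e. B times the
Poincare upper half-plane metric, which has constant Gaussian curvature -1.
Scaling a 2D metric by a constant c divides the Gaussian curvature by c,
so K = -1/B = -1/(4) = -0.2500 everywhere (the point (m, s) = (-5, 6) is irrelevant:
the curvature is constant).
The requested Gaussian curvature is K = -0.2500.

-0.2500


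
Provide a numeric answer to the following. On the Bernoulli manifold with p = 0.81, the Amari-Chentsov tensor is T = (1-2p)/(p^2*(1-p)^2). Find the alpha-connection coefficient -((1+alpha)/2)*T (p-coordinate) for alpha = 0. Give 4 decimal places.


Skewness (Amari-Chentsov) tensor: T = (1-2p)/(p^2*(1-p)^2).
p = 0.81, 1-2p = -0.62, p^2 = 0.6561, (1-p)^2 = 0.0361.
T = -0.62/(0.6561 * 0.0361) = -26.176673.
In the p-coordinate, Gamma^(alpha) = Gamma^(0) - (alpha/2)*T with Gamma^(0) = (1/2)*g'(p) = -T/2,
so Gamma^(alpha) = -((1+alpha)/2)*T.
alpha = 0, -(1+alpha)/2 = -0.5.
Gamma = -0.5 * -26.176673 = 13.0883

13.0883


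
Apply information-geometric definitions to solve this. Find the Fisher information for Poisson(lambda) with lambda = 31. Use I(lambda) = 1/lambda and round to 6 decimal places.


Fisher information for Poisson: I(lambda) = 1/lambda.
lambda = 31.
I(lambda) = 1/31 = 0.032258

0.032258


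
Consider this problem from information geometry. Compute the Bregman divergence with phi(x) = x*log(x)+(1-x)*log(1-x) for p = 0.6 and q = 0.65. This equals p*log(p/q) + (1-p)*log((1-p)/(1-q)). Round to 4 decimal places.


Bregman divergence with negative entropy generator:
D = p*log(p/q) + (1-p)*log((1-p)/(1-q)).
p = 0.6, q = 0.65.
p*log(p/q) = 0.6*log(0.6/0.65) = -0.048026.
(1-p)*log((1-p)/(1-q)) = 0.4*log(0.4/0.35) = 0.053413.
D = -0.048026 + 0.053413 = 0.0054

0.0054


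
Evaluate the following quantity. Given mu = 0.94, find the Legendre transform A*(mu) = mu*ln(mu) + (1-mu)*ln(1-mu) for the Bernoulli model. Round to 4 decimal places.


Legendre transform for Bernoulli:
A*(mu) = mu*log(mu) + (1-mu)*log(1-mu).
mu = 0.94, 1-mu = 0.06.
mu*log(mu) = 0.94*log(0.94) = -0.058163.
(1-mu)*log(1-mu) = 0.06*log(0.06) = -0.168805.
A* = -0.058163 + -0.168805 = -0.2270

-0.2270


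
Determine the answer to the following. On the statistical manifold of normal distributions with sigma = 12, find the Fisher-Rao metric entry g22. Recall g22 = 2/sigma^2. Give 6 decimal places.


For the 2-parameter normal family, the Fisher metric has:
  g11 = 1/sigma^2, g22 = 2/sigma^2.
sigma = 12, sigma^2 = 144.
g22 = 0.013889

0.013889


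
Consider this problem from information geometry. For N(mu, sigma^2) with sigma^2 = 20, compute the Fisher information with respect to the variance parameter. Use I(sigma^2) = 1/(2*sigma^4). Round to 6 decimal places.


Fisher information for variance: I(sigma^2) = 1/(2*sigma^4).
sigma^2 = 20, so sigma^4 = 400.
I = 1/(2*400) = 1/800 = 0.001250

0.001250


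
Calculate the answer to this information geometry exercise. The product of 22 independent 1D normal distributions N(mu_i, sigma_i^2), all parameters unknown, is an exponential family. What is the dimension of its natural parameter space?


Exponential family dimension calculation:
Each univariate normal has two natural parameters (mu/sigma^2 and -1/(2 sigma^2)).
With 22 independent components, dim = 2 * 22 = 44.

44


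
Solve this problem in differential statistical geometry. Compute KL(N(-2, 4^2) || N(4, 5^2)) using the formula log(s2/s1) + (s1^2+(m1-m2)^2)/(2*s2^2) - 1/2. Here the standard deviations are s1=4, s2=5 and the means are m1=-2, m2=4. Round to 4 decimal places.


KL divergence between normal distributions:
KL = log(s2/s1) + (s1^2 + (m1-m2)^2)/(2*s2^2) - 1/2.
log(5/4) = 0.223144.
(4^2 + (-2-4)^2)/(2*5^2) = (16 + 36)/50 = 1.04.
KL = 0.223144 + 1.04 - 0.5 = 0.7631

0.7631


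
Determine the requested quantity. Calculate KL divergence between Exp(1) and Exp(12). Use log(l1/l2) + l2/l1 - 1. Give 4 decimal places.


KL divergence for exponential family:
KL = log(l1/l2) + l2/l1 - 1.
log(1/12) = -2.484907.
12/1 = 12.0.
KL = -2.484907 + 12.0 - 1 = 8.5151

8.5151


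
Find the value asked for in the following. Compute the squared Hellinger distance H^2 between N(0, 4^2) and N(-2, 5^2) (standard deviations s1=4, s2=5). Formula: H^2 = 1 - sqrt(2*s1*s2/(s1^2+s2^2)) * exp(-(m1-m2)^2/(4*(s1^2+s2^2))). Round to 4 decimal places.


Squared Hellinger distance for Gaussians:
H^2 = 1 - sqrt(2*s1*s2/(s1^2+s2^2)) * exp(-(m1-m2)^2/(4*(s1^2+s2^2))).
s1^2 = 16, s2^2 = 25, s1^2+s2^2 = 41.
sqrt(2*4*5/(41)) = 0.98773.
(m1-m2)^2 = (2)^2 = 4.
exp(-4/(4*41)) = exp(-0.02439) = 0.975905.
H^2 = 1 - 0.98773*0.975905 = 0.0361

0.0361


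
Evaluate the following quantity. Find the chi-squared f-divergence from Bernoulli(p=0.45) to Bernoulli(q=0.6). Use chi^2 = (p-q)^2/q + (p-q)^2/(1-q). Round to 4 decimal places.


Chi-squared divergence between Bernoulli distributions:
chi^2 = (p-q)^2/q + (p-q)^2/(1-q).
p = 0.45, q = 0.6, p-q = -0.15.
(p-q)^2 = 0.0225.
term1 = 0.0225/0.6 = 0.0375.
term2 = 0.0225/0.4 = 0.05625.
chi^2 = 0.0375 + 0.05625 = 0.0937

0.0937


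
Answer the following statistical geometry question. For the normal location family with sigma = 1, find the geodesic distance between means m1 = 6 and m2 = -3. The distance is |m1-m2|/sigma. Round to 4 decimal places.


On the fixed-variance normal subfamily, geodesic distance = |m1-m2|/sigma.
|6 - -3| = 9.
sigma = 1.
d = 9/1 = 9.0000

9.0000


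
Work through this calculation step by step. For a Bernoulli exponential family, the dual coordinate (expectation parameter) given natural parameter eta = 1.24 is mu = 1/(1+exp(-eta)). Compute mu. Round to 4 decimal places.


Dual coordinate (expectation parameter) for Bernoulli:
mu = 1/(1+exp(-eta)).
eta = 1.24.
exp(-eta) = exp(-1.24) = 0.289384.
mu = 1/(1+0.289384) = 0.7756

0.7756


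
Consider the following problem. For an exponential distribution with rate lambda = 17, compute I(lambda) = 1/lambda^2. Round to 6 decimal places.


Fisher information for exponential: I(lambda) = 1/lambda^2.
lambda = 17, lambda^2 = 289.
I = 1/289 = 0.003460

0.003460


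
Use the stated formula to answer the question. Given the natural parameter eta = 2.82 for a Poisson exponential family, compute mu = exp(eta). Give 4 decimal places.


Expectation parameter for Poisson exponential family:
mu = exp(eta).
eta = 2.82.
mu = exp(2.82) = 16.7769

16.7769


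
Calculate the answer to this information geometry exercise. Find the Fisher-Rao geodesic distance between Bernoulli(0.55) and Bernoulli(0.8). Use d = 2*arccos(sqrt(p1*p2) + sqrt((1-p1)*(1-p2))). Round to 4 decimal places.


Geodesic distance on Bernoulli manifold:
d(p1,p2) = 2*arccos(sqrt(p1*p2) + sqrt((1-p1)*(1-p2))).
sqrt(p1*p2) = sqrt(0.55*0.8) = 0.663325.
sqrt((1-p1)*(1-p2)) = sqrt(0.45*0.2) = 0.3.
arg = 0.663325 + 0.3 = 0.963325.
d = 2*arccos(0.963325) = 0.5433

0.5433


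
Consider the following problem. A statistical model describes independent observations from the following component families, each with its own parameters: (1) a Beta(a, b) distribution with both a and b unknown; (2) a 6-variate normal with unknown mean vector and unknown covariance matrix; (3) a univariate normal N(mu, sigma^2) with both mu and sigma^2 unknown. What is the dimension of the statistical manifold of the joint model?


The dimension of a statistical manifold equals the number of free
(independent) real parameters of the model. For a product of independent
blocks the parameter counts add.
- Beta (a, b): 2.
- 6-variate normal: 6 (mean) + 6*7/2 = 21 (symmetric covariance) = 27.
- normal (mu, sigma^2): 2.
Total = 2 + 27 + 2 = 31.
Dimension = 31

31


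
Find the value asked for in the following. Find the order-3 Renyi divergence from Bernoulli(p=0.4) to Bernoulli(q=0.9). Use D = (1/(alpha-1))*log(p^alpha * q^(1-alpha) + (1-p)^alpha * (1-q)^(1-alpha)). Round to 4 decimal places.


Renyi divergence of order alpha between Bernoulli distributions:
D = (1/(alpha-1))*log(p^alpha * q^(1-alpha) + (1-p)^alpha * (1-q)^(1-alpha)).
alpha = 3, p = 0.4, q = 0.9.
p^alpha * q^(1-alpha) = 0.4^3 * 0.9^-2 = 0.079012.
(1-p)^alpha * (1-q)^(1-alpha) = 0.6^3 * 0.1^-2 = 21.6.
sum = 0.079012 + 21.6 = 21.679012.
D = (1/2)*log(21.679012) = 1.5382

1.5382


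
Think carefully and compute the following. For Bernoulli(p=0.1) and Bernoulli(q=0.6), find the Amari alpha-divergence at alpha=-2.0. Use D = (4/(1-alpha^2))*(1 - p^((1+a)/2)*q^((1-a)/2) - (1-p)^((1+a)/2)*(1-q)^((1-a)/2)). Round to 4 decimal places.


Amari alpha-divergence:
D = (4/(1-alpha^2))*(1 - p^((1+a)/2)*q^((1-a)/2) - (1-p)^((1+a)/2)*(1-q)^((1-a)/2)).
alpha = -2.0, p = 0.1, q = 0.6.
e1 = (1+alpha)/2 = -0.5, e2 = (1-alpha)/2 = 1.5.
t1 = p^e1 * q^e2 = 0.1^-0.5 * 0.6^1.5 = 1.469694.
t2 = (1-p)^e1 * (1-q)^e2 = 0.9^-0.5 * 0.4^1.5 = 0.266667.
4/(1-alpha^2) = -1.333333.
D = -1.333333*(1 - 1.469694 - 0.266667) = 0.9818

0.9818


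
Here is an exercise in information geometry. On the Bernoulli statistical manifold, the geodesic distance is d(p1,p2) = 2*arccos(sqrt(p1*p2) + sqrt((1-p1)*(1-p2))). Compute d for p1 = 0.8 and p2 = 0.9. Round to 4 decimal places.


Geodesic distance on Bernoulli manifold:
d(p1,p2) = 2*arccos(sqrt(p1*p2) + sqrt((1-p1)*(1-p2))).
sqrt(p1*p2) = sqrt(0.8*0.9) = 0.848528.
sqrt((1-p1)*(1-p2)) = sqrt(0.2*0.1) = 0.141421.
arg = 0.848528 + 0.141421 = 0.989949.
d = 2*arccos(0.989949) = 0.2838

0.2838


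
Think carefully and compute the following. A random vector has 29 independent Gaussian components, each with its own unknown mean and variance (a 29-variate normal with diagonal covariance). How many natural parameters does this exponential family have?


Exponential family dimension calculation:
Each univariate normal has two natural parameters (mu/sigma^2 and -1/(2 sigma^2)).
With 29 independent components, dim = 2 * 29 = 58.

58


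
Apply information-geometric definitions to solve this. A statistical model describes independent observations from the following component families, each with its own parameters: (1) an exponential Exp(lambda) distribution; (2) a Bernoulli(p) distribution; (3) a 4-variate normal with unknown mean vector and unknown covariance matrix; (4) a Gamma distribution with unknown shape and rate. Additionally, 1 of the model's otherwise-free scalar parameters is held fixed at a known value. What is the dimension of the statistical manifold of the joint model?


The dimension of a statistical manifold equals the number of free
(independent) real parameters of the model. For a product of independent
blocks the parameter counts add.
- exponential (lambda): 1.
- Bernoulli (p): 1.
- 4-variate normal: 4 (mean) + 4*5/2 = 10 (symmetric covariance) = 14.
- Gamma (shape, rate): 2.
Total = 1 + 1 + 14 + 2 = 18.
1 parameter(s) fixed at known values: 18 - 1 = 17.
Dimension = 17

17


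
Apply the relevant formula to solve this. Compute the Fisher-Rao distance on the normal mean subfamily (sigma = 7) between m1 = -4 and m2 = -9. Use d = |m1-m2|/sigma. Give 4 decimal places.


On the fixed-variance normal subfamily, geodesic distance = |m1-m2|/sigma.
|-4 - -9| = 5.
sigma = 7.
d = 5/7 = 0.7143

0.7143


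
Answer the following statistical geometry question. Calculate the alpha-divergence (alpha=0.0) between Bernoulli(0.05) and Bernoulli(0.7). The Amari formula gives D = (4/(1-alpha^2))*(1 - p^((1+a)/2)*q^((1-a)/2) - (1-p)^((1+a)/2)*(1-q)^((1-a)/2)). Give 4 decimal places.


Amari alpha-divergence:
D = (4/(1-alpha^2))*(1 - p^((1+a)/2)*q^((1-a)/2) - (1-p)^((1+a)/2)*(1-q)^((1-a)/2)).
alpha = 0.0, p = 0.05, q = 0.7.
e1 = (1+alpha)/2 = 0.5, e2 = (1-alpha)/2 = 0.5.
t1 = p^e1 * q^e2 = 0.05^0.5 * 0.7^0.5 = 0.187083.
t2 = (1-p)^e1 * (1-q)^e2 = 0.95^0.5 * 0.3^0.5 = 0.533854.
4/(1-alpha^2) = 4.0.
D = 4.0*(1 - 0.187083 - 0.533854) = 1.1163

1.1163


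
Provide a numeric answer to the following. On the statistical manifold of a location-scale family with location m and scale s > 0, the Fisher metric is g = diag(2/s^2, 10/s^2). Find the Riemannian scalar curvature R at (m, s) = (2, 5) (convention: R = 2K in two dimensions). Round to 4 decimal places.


The metric has the form g = (A dm^2 + B ds^2)/s^2 with A = 2, B = 10.
Substitute u = sqrt(A/B)*m: g = B*(du^2 + ds^2)/s^2, i.e. B times the
Poincare upper half-plane metric, which has constant Gaussian curvature -1.
Scaling a 2D metric by a constant c divides the Gaussian curvature by c,
so K = -1/B = -1/(10) = -0.1000 everywhere (the point (m, s) = (2, 5) is irrelevant:
the curvature is constant).
Scalar curvature in dimension 2: R = 2K = -2/(10) = -0.2000.

-0.2000


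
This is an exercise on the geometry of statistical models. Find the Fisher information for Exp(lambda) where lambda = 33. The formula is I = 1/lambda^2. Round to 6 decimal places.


Fisher information for exponential: I(lambda) = 1/lambda^2.
lambda = 33, lambda^2 = 1089.
I = 1/1089 = 0.000918

0.000918


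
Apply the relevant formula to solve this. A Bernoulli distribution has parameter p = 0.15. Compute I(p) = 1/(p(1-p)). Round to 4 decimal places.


For Bernoulli(p), Fisher information is I(p) = 1/(p*(1-p)).
p = 0.15, 1-p = 0.85.
p*(1-p) = 0.1275.
I(p) = 1/0.1275 = 7.8431

7.8431


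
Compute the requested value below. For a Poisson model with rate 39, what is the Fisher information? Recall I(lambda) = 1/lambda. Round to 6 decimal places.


Fisher information for Poisson: I(lambda) = 1/lambda.
lambda = 39.
I(lambda) = 1/39 = 0.025641

0.025641


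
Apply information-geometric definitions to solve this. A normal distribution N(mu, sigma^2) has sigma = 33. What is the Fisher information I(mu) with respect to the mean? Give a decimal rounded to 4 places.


The Fisher information for the mean of a normal distribution is I(mu) = 1/sigma^2.
sigma = 33, so sigma^2 = 1089.
I(mu) = 1/1089 = 0.0009

0.0009


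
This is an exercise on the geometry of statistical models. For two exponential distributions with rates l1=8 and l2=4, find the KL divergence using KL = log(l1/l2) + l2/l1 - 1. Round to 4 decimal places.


KL divergence for exponential family:
KL = log(l1/l2) + l2/l1 - 1.
log(8/4) = 0.693147.
4/8 = 0.5.
KL = 0.693147 + 0.5 - 1 = 0.1931

0.1931


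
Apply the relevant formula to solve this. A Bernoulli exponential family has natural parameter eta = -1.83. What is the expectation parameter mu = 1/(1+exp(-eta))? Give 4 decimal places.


Dual coordinate (expectation parameter) for Bernoulli:
mu = 1/(1+exp(-eta)).
eta = -1.83.
exp(-eta) = exp(1.83) = 6.233887.
mu = 1/(1+6.233887) = 0.1382

0.1382


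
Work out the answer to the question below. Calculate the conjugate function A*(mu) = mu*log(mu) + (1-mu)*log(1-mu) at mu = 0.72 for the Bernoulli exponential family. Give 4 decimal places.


Legendre transform for Bernoulli:
A*(mu) = mu*log(mu) + (1-mu)*log(1-mu).
mu = 0.72, 1-mu = 0.28.
mu*log(mu) = 0.72*log(0.72) = -0.236523.
(1-mu)*log(1-mu) = 0.28*log(0.28) = -0.35643.
A* = -0.236523 + -0.35643 = -0.5930

-0.5930


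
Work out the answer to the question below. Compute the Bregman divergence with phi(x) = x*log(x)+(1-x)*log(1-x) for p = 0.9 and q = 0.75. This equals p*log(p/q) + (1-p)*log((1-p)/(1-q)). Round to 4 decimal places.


Bregman divergence with negative entropy generator:
D = p*log(p/q) + (1-p)*log((1-p)/(1-q)).
p = 0.9, q = 0.75.
p*log(p/q) = 0.9*log(0.9/0.75) = 0.164089.
(1-p)*log((1-p)/(1-q)) = 0.1*log(0.1/0.25) = -0.091629.
D = 0.164089 + -0.091629 = 0.0725

0.0725


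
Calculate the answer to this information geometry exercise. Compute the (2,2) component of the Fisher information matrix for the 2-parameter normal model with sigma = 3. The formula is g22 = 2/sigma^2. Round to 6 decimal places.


For the 2-parameter normal family, the Fisher metric has:
  g11 = 1/sigma^2, g22 = 2/sigma^2.
sigma = 3, sigma^2 = 9.
g22 = 0.222222

0.222222


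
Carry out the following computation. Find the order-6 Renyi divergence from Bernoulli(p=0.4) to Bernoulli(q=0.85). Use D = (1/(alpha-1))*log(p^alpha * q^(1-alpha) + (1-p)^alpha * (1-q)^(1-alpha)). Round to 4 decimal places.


Renyi divergence of order alpha between Bernoulli distributions:
D = (1/(alpha-1))*log(p^alpha * q^(1-alpha) + (1-p)^alpha * (1-q)^(1-alpha)).
alpha = 6, p = 0.4, q = 0.85.
p^alpha * q^(1-alpha) = 0.4^6 * 0.85^-5 = 0.009231.
(1-p)^alpha * (1-q)^(1-alpha) = 0.6^6 * 0.15^-5 = 614.4.
sum = 0.009231 + 614.4 = 614.409231.
D = (1/5)*log(614.409231) = 1.2841

1.2841


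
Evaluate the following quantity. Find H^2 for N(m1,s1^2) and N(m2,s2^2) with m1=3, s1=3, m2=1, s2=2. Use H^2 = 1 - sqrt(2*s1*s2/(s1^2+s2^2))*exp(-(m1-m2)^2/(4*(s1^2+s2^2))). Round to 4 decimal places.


Squared Hellinger distance for Gaussians:
H^2 = 1 - sqrt(2*s1*s2/(s1^2+s2^2)) * exp(-(m1-m2)^2/(4*(s1^2+s2^2))).
s1^2 = 9, s2^2 = 4, s1^2+s2^2 = 13.
sqrt(2*3*2/(13)) = 0.960769.
(m1-m2)^2 = (2)^2 = 4.
exp(-4/(4*13)) = exp(-0.076923) = 0.925961.
H^2 = 1 - 0.960769*0.925961 = 0.1104

0.1104


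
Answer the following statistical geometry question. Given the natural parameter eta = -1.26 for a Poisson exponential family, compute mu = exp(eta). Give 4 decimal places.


Expectation parameter for Poisson exponential family:
mu = exp(eta).
eta = -1.26.
mu = exp(-1.26) = 0.2837

0.2837


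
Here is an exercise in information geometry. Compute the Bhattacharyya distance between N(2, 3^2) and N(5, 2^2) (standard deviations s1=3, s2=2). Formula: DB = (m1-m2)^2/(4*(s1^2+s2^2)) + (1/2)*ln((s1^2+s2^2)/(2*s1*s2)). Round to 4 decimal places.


Bhattacharyya distance between two Gaussians:
DB = (m1-m2)^2/(4*(s1^2+s2^2)) + (1/2)*ln((s1^2+s2^2)/(2*s1*s2)).
(m1-m2)^2 = (-3)^2 = 9.
s1^2+s2^2 = 9 + 4 = 13.
term1 = 9/52 = 0.173077.
term2 = 0.5*ln(13/12.0) = 0.040021.
DB = 0.173077 + 0.040021 = 0.2131

0.2131
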